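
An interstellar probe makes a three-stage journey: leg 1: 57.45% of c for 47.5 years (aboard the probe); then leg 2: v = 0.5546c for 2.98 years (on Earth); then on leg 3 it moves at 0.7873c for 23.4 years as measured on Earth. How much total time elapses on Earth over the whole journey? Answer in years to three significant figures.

Leg 1: β = 0.5745; γ = 1/√(1 − 0.5745²) = 1/√0.6699 = 1.222; Δt_1 = 1.222 × 47.5 = 58.03 years.
Leg 2: 2.98 years is already measured on Earth.
Leg 3: 23.4 years is already measured on Earth.
Total: 58.03 + 2.980 + 23.40 years.

Δt = 84.4 years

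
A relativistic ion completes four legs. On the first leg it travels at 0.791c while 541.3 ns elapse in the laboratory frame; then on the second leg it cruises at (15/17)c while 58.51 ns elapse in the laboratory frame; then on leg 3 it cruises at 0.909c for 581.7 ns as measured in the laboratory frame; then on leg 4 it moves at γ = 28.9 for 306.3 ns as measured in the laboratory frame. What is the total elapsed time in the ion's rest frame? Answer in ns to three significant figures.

τ = 612 ns

Leg 1: γ = 1/√(1 − 0.791²) = 1/√0.3743 = 1.634; τ_1 = 541.3/1.634 = 331.2 ns.
Leg 2: γ = 1/√(1 − (15/17)²) = 17/8 = 2.125; τ_2 = 58.51/2.125 = 27.53 ns.
Leg 3: γ = 1/√(1 − 0.909²) = 1/√0.1737 = 2.399; τ_3 = 581.7/2.399 = 242.5 ns.
Leg 4: γ = 28.9; τ_4 = 306.3/28.90 = 10.60 ns.
Total: 331.2 + 27.53 + 242.5 + 10.60 ns.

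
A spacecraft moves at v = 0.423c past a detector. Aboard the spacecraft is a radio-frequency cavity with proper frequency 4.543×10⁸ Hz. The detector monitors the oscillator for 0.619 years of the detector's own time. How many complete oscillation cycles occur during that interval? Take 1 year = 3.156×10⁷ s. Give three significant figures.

N = 8.04×10¹⁵

γ = 1/√(1 − 0.423²) = 1/√0.8211 = 1.104
During 0.619 years of lab time, the oscillator's proper time advances by τ = Δt/γ = 0.619/1.104 = 0.5609 years = 1.770×10⁷ s.
N = f × τ = 4.543×10⁸ × 1.770×10⁷ = 8.042×10¹⁵.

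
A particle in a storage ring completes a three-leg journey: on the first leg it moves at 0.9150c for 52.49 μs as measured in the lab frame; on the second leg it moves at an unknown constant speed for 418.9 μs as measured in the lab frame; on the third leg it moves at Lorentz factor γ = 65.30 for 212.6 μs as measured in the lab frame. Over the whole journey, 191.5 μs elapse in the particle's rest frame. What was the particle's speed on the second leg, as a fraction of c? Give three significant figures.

Leg 1: γ = 1/√(1 − 0.9150²) = 1/√0.1628 = 2.479; τ_1 = 52.49/2.479 = 21.18 μs.
Leg 2: speed unknown; τ_2 = 418.9/γ_2.
Leg 3: γ = 65.30; τ_3 = 212.6/65.30 = 3.256 μs.
Total proper time: 21.18 + τ_2 + 3.256 = 191.5, so τ_2 = 191.5 − 24.43 = 167.1 μs.
γ_2 = 418.9/167.1 = 2.507; β = √(1 − 1/γ²) = √0.8409.

β = 0.917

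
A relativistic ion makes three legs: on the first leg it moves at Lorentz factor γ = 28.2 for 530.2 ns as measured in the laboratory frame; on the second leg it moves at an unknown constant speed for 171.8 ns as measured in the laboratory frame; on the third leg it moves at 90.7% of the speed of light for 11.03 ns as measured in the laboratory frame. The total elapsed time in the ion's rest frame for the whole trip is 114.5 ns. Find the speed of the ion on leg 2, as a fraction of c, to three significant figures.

Leg 1: γ = 28.2; τ_1 = 530.2/28.20 = 18.80 ns.
Leg 2: speed unknown; τ_2 = 171.8/γ_2.
Leg 3: β = 0.907; γ = 1/√(1 − 0.907²) = 1/√0.1774 = 2.375; τ_3 = 11.03/2.375 = 4.645 ns.
Total proper time: 18.80 + τ_2 + 4.645 = 114.5, so τ_2 = 114.5 − 23.45 = 91.05 ns.
γ_2 = 171.8/91.05 = 1.887; β = √(1 − 1/γ²) = √0.7191.

β = 0.848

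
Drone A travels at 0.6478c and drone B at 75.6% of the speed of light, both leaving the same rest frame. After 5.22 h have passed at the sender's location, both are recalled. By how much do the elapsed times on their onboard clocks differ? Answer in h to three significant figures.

A: γ = 1/√(1 − 0.6478²) = 1/√0.5804 = 1.313; τ_A = 5.22/1.313 = 3.977 h.
B: β = 0.756; γ = 1/√(1 − 0.756²) = 1/√0.4285 = 1.528; τ_B = 5.22/1.528 = 3.417 h.

|τ_A − τ_B| = 0.560 h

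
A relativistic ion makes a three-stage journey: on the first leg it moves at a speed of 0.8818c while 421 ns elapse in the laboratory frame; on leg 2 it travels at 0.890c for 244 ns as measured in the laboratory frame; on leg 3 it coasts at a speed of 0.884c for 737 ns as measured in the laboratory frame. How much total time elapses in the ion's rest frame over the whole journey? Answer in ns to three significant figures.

Leg 1: γ = 1/√(1 − 0.8818²) = 1/√0.2224 = 2.120; τ_1 = 421/2.120 = 198.6 ns.
Leg 2: γ = 1/√(1 − 0.890²) = 1/√0.2079 = 2.193; τ_2 = 244/2.193 = 111.3 ns.
Leg 3: γ = 1/√(1 − 0.884²) = 1/√0.2185 = 2.139; τ_3 = 737/2.139 = 344.5 ns.
Total: 198.6 + 111.3 + 344.5 ns.

τ = 654 ns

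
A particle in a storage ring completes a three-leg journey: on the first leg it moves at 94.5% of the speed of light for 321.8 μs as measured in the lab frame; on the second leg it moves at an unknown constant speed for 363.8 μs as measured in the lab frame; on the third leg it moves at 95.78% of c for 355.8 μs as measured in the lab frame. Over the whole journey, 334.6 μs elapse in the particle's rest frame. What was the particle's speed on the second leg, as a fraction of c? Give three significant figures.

Leg 1: β = 0.945; γ = 1/√(1 − 0.945²) = 1/√0.1070 = 3.057; τ_1 = 321.8/3.057 = 105.3 μs.
Leg 2: speed unknown; τ_2 = 363.8/γ_2.
Leg 3: β = 0.9578; γ = 1/√(1 − 0.9578²) = 1/√0.08262 = 3.479; τ_3 = 355.8/3.479 = 102.3 μs.
Total proper time: 105.3 + τ_2 + 102.3 = 334.6, so τ_2 = 334.6 − 207.5 = 127.1 μs.
γ_2 = 363.8/127.1 = 2.863; β = √(1 − 1/γ²) = √0.8780.

β = 0.937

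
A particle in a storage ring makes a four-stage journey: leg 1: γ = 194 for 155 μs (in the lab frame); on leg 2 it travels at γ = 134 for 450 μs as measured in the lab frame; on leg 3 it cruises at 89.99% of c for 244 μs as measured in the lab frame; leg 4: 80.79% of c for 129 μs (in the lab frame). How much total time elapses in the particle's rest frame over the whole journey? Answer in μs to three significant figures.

Leg 1: γ = 194; τ_1 = 155/194.0 = 0.7990 μs.
Leg 2: γ = 134; τ_2 = 450/134.0 = 3.358 μs.
Leg 3: β = 0.8999; γ = 1/√(1 − 0.8999²) = 1/√0.1902 = 2.293; τ_3 = 244/2.293 = 106.4 μs.
Leg 4: β = 0.8079; γ = 1/√(1 − 0.8079²) = 1/√0.3473 = 1.697; τ_4 = 129/1.697 = 76.02 μs.
Total: 0.7990 + 3.358 + 106.4 + 76.02 μs.

τ = 187 μs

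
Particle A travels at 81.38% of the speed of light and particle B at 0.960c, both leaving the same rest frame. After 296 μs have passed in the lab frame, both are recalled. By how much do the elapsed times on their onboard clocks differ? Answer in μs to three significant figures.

|τ_A − τ_B| = 89.1 μs

A: β = 0.8138; γ = 1/√(1 − 0.8138²) = 1/√0.3377 = 1.721; τ_A = 296/1.721 = 172.0 μs.
B: γ = 1/√(1 − 0.960²) = 25/7 ≈ 3.571; τ_B = 296/3.571 = 82.88 μs.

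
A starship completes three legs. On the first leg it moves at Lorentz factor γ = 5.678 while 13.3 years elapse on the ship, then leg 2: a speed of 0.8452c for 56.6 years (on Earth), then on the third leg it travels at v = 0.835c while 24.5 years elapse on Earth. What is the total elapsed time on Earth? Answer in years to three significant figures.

Leg 1: γ = 5.678; Δt_1 = 5.678 × 13.3 = 75.52 years.
Leg 2: 56.6 years is already measured on Earth.
Leg 3: 24.5 years is already measured on Earth.
Total: 75.52 + 56.60 + 24.50 years.

Δt = 157 years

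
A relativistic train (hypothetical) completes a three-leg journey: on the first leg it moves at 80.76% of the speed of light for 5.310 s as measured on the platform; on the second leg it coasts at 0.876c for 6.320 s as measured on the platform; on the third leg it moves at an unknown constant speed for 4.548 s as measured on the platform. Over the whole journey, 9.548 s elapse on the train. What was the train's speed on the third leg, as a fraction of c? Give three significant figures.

β = 0.672

Leg 1: β = 0.8076; γ = 1/√(1 − 0.8076²) = 1/√0.3478 = 1.696; τ_1 = 5.310/1.696 = 3.131 s.
Leg 2: γ = 1/√(1 − 0.876²) = 1/√0.2326 = 2.073; τ_2 = 6.320/2.073 = 3.048 s.
Leg 3: speed unknown; τ_3 = 4.548/γ_3.
Total proper time: 3.131 + 3.048 + τ_3 = 9.548, so τ_3 = 9.548 − 6.180 = 3.368 s.
γ_3 = 4.548/3.368 = 1.350; β = √(1 − 1/γ²) = √0.4515.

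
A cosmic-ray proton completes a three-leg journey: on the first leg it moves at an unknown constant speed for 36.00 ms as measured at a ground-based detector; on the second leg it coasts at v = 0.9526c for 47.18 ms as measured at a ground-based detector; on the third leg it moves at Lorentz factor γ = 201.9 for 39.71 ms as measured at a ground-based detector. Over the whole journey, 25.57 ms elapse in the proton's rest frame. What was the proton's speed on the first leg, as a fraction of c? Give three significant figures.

β = 0.952

Leg 1: speed unknown; τ_1 = 36.00/γ_1.
Leg 2: γ = 1/√(1 − 0.9526²) = 1/√0.09255 = 3.287; τ_2 = 47.18/3.287 = 14.35 ms.
Leg 3: γ = 201.9; τ_3 = 39.71/201.9 = 0.1967 ms.
Total proper time: τ_1 + 14.35 + 0.1967 = 25.57, so τ_1 = 25.57 − 14.55 = 11.02 ms.
γ_1 = 36.00/11.02 = 3.267; β = √(1 − 1/γ²) = √0.9063.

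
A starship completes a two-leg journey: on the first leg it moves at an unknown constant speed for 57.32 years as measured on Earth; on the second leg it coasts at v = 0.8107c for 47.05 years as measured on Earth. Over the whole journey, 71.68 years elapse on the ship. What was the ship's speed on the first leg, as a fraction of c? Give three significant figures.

Leg 1: speed unknown; τ_1 = 57.32/γ_1.
Leg 2: γ = 1/√(1 − 0.8107²) = 1/√0.3428 = 1.708; τ_2 = 47.05/1.708 = 27.55 years.
Total proper time: τ_1 + 27.55 = 71.68, so τ_1 = 71.68 − 27.55 = 44.13 years.
γ_1 = 57.32/44.13 = 1.299; β = √(1 − 1/γ²) = √0.4072.

β = 0.638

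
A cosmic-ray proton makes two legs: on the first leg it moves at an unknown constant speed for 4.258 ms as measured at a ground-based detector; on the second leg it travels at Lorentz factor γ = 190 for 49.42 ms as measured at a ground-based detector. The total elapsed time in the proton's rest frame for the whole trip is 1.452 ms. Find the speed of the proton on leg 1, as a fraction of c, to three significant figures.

Leg 1: speed unknown; τ_1 = 4.258/γ_1.
Leg 2: γ = 190; τ_2 = 49.42/190.0 = 0.2601 ms.
Total proper time: τ_1 + 0.2601 = 1.452, so τ_1 = 1.452 − 0.2601 = 1.192 ms.
γ_1 = 4.258/1.192 = 3.572; β = √(1 − 1/γ²) = √0.9216.

β = 0.960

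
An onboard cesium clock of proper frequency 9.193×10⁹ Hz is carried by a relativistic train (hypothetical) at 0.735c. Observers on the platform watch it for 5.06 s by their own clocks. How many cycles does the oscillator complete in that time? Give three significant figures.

γ = 1/√(1 − 0.735²) = 1/√0.4598 = 1.475
During 5.06 s of lab time, the oscillator's proper time advances by τ = Δt/γ = 5.06/1.475 = 3.431 s = 3.431×10⁰ s.
N = f × τ = 9.193×10⁹ × 3.431×10⁰ = 3.154×10¹⁰.

N = 3.15×10¹⁰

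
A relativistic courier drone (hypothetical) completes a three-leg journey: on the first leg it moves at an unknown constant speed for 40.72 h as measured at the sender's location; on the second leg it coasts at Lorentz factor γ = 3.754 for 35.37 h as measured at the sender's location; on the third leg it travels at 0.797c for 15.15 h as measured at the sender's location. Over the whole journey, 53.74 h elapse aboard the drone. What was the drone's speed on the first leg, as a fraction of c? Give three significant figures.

β = 0.504

Leg 1: speed unknown; τ_1 = 40.72/γ_1.
Leg 2: γ = 3.754; τ_2 = 35.37/3.754 = 9.422 h.
Leg 3: γ = 1/√(1 − 0.797²) = 1/√0.3648 = 1.656; τ_3 = 15.15/1.656 = 9.150 h.
Total proper time: τ_1 + 9.422 + 9.150 = 53.74, so τ_1 = 53.74 − 18.57 = 35.17 h.
γ_1 = 40.72/35.17 = 1.158; β = √(1 − 1/γ²) = √0.2541.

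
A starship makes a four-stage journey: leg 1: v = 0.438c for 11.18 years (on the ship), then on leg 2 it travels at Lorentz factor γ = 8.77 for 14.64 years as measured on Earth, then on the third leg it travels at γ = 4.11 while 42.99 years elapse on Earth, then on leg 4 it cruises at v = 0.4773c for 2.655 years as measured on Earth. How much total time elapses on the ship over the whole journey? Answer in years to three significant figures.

Leg 1: 11.18 years is already measured on the ship.
Leg 2: γ = 8.77; τ_2 = 14.64/8.770 = 1.669 years.
Leg 3: γ = 4.11; τ_3 = 42.99/4.110 = 10.46 years.
Leg 4: γ = 1/√(1 − 0.4773²) = 1/√0.7722 = 1.138; τ_4 = 2.655/1.138 = 2.333 years.
Total: 11.18 + 1.669 + 10.46 + 2.333 years.

τ = 25.6 years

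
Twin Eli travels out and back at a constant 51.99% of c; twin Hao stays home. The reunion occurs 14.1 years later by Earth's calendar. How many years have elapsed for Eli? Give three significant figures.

β = 0.5199; γ = 1/√(1 − 0.5199²) = 1/√0.7297 = 1.171
Eli's clock measures proper time along the trip: τ = Δt/γ = 14.1/1.171 years.

τ = 12.0 years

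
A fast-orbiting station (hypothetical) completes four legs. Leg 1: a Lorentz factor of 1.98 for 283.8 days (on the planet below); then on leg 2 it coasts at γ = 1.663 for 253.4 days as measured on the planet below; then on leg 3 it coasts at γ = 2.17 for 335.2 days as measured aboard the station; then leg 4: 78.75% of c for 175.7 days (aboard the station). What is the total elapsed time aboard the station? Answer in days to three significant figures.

Leg 1: γ = 1.98; τ_1 = 283.8/1.980 = 143.3 days.
Leg 2: γ = 1.663; τ_2 = 253.4/1.663 = 152.4 days.
Leg 3: 335.2 days is already measured aboard the station.
Leg 4: 175.7 days is already measured aboard the station.
Total: 143.3 + 152.4 + 335.2 + 175.7 days.

τ = 807 days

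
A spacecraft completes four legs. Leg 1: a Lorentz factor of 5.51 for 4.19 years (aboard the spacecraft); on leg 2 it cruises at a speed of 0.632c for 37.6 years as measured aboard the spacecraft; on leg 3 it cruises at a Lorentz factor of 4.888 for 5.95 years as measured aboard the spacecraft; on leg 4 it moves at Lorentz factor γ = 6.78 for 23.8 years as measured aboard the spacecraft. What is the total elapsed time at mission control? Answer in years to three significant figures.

Δt = 262 years

Leg 1: γ = 5.51; Δt_1 = 5.510 × 4.19 = 23.09 years.
Leg 2: γ = 1/√(1 − 0.632²) = 1/√0.6006 = 1.290; Δt_2 = 1.290 × 37.6 = 48.52 years.
Leg 3: γ = 4.888; Δt_3 = 4.888 × 5.95 = 29.08 years.
Leg 4: γ = 6.78; Δt_4 = 6.780 × 23.8 = 161.4 years.
Total: 23.09 + 48.52 + 29.08 + 161.4 years.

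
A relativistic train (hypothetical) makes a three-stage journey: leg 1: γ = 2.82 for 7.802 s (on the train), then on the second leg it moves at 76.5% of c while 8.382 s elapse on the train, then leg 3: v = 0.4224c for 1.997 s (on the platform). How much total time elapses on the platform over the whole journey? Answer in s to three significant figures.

Δt = 37.0 s

Leg 1: γ = 2.82; Δt_1 = 2.820 × 7.802 = 22.00 s.
Leg 2: β = 0.765; γ = 1/√(1 − 0.765²) = 1/√0.4148 = 1.553; Δt_2 = 1.553 × 8.382 = 13.01 s.
Leg 3: 1.997 s is already measured on the platform.
Total: 22.00 + 13.01 + 1.997 s.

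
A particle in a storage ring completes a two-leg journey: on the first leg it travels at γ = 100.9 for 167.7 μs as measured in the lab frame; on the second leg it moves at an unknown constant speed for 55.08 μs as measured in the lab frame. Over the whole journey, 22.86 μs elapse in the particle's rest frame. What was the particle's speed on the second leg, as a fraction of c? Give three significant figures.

Leg 1: γ = 100.9; τ_1 = 167.7/100.9 = 1.662 μs.
Leg 2: speed unknown; τ_2 = 55.08/γ_2.
Total proper time: 1.662 + τ_2 = 22.86, so τ_2 = 22.86 − 1.662 = 21.20 μs.
γ_2 = 55.08/21.20 = 2.598; β = √(1 − 1/γ²) = √0.8519.

β = 0.923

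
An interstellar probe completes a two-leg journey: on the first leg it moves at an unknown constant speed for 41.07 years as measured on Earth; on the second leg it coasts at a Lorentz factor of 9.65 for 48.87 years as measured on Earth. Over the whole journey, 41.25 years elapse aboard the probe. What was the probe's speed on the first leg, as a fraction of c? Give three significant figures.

β = 0.473

Leg 1: speed unknown; τ_1 = 41.07/γ_1.
Leg 2: γ = 9.65; τ_2 = 48.87/9.650 = 5.064 years.
Total proper time: τ_1 + 5.064 = 41.25, so τ_1 = 41.25 − 5.064 = 36.19 years.
γ_1 = 41.07/36.19 = 1.135; β = √(1 − 1/γ²) = √0.2237.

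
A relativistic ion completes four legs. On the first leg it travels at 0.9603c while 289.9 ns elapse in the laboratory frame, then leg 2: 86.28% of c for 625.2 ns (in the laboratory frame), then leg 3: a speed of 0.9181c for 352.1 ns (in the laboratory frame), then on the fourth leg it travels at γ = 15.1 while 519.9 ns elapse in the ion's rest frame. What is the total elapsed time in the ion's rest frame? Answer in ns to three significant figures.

τ = 1060 ns

Leg 1: γ = 1/√(1 − 0.9603²) = 1/√0.07782 = 3.585; τ_1 = 289.9/3.585 = 80.87 ns.
Leg 2: β = 0.8628; γ = 1/√(1 − 0.8628²) = 1/√0.2556 = 1.978; τ_2 = 625.2/1.978 = 316.1 ns.
Leg 3: γ = 1/√(1 − 0.9181²) = 1/√0.1571 = 2.523; τ_3 = 352.1/2.523 = 139.6 ns.
Leg 4: 519.9 ns is already measured in the ion's rest frame.
Total: 80.87 + 316.1 + 139.6 + 519.9 ns.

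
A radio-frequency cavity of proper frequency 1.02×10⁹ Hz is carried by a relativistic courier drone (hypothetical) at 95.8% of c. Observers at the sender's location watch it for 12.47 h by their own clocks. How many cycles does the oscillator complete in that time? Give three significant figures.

β = 0.958; γ = 1/√(1 − 0.958²) = 1/√0.08224 = 3.487
During 12.47 h of lab time, the oscillator's proper time advances by τ = Δt/γ = 12.47/3.487 = 3.576 h = 1.287×10⁴ s.
N = f × τ = 1.02×10⁹ × 1.287×10⁴ = 1.313×10¹³.

N = 1.31×10¹³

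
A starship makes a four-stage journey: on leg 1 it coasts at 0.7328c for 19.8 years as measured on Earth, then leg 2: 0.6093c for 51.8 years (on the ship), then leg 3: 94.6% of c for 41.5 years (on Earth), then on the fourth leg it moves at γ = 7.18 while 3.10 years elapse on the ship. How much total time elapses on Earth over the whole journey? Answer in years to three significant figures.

Leg 1: 19.8 years is already measured on Earth.
Leg 2: γ = 1/√(1 − 0.6093²) = 1/√0.6288 = 1.261; Δt_2 = 1.261 × 51.8 = 65.33 years.
Leg 3: 41.5 years is already measured on Earth.
Leg 4: γ = 7.18; Δt_4 = 7.180 × 3.10 = 22.26 years.
Total: 19.80 + 65.33 + 41.50 + 22.26 years.

Δt = 149 years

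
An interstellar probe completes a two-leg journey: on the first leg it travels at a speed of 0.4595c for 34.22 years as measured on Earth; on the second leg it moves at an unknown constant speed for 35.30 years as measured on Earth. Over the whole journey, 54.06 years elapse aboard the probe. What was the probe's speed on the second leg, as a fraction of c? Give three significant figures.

Leg 1: γ = 1/√(1 − 0.4595²) = 1/√0.7889 = 1.126; τ_1 = 34.22/1.126 = 30.39 years.
Leg 2: speed unknown; τ_2 = 35.30/γ_2.
Total proper time: 30.39 + τ_2 = 54.06, so τ_2 = 54.06 − 30.39 = 23.67 years.
γ_2 = 35.30/23.67 = 1.492; β = √(1 − 1/γ²) = √0.5505.

β = 0.742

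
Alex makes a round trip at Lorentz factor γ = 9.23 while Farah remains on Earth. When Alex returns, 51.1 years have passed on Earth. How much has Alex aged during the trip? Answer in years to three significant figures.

γ = 9.23
Alex's clock measures proper time along the trip: τ = Δt/γ = 51.1/9.230 years.

τ = 5.54 years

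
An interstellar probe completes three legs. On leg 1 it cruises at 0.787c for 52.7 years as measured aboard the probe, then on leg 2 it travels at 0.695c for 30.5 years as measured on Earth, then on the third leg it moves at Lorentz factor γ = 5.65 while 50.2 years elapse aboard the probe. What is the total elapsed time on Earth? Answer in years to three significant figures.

Δt = 400 years

Leg 1: γ = 1/√(1 − 0.787²) = 1/√0.3806 = 1.621; Δt_1 = 1.621 × 52.7 = 85.42 years.
Leg 2: 30.5 years is already measured on Earth.
Leg 3: γ = 5.65; Δt_3 = 5.650 × 50.2 = 283.6 years.
Total: 85.42 + 30.50 + 283.6 years.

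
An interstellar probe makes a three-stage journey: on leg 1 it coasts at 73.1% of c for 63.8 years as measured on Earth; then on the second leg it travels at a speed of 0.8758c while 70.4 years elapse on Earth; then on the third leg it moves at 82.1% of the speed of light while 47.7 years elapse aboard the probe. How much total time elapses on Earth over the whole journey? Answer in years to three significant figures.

Δt = 218 years

Leg 1: 63.8 years is already measured on Earth.
Leg 2: 70.4 years is already measured on Earth.
Leg 3: β = 0.821; γ = 1/√(1 − 0.821²) = 1/√0.3260 = 1.752; Δt_3 = 1.752 × 47.7 = 83.55 years.
Total: 63.80 + 70.40 + 83.55 years.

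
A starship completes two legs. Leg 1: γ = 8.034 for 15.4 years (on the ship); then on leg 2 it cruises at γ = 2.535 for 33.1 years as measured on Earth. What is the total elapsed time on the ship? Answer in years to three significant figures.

τ = 28.5 years

Leg 1: 15.4 years is already measured on the ship.
Leg 2: γ = 2.535; τ_2 = 33.1/2.535 = 13.06 years.
Total: 15.40 + 13.06 years.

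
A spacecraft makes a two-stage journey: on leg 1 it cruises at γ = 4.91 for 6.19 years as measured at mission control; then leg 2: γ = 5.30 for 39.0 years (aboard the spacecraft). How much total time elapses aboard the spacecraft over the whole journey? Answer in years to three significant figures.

Leg 1: γ = 4.91; τ_1 = 6.19/4.910 = 1.261 years.
Leg 2: 39.0 years is already measured aboard the spacecraft.
Total: 1.261 + 39.00 years.

τ = 40.3 years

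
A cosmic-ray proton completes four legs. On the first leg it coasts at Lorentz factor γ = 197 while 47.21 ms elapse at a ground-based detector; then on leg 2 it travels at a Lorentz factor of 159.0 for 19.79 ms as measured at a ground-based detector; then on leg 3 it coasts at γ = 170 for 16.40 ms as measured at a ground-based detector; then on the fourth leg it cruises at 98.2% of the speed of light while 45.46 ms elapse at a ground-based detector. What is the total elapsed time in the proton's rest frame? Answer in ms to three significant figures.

Leg 1: γ = 197; τ_1 = 47.21/197.0 = 0.2396 ms.
Leg 2: γ = 159.0; τ_2 = 19.79/159.0 = 0.1245 ms.
Leg 3: γ = 170; τ_3 = 16.40/170.0 = 0.09647 ms.
Leg 4: β = 0.982; γ = 1/√(1 − 0.982²) = 1/√0.03568 = 5.294; τ_4 = 45.46/5.294 = 8.587 ms.
Total: 0.2396 + 0.1245 + 0.09647 + 8.587 ms.

τ = 9.05 ms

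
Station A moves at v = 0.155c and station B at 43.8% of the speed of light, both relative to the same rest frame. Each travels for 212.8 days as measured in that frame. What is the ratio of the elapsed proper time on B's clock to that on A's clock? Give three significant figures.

A: γ = 1/√(1 − 0.155²) = 1/√0.9760 = 1.012. B: β = 0.438; γ = 1/√(1 − 0.438²) = 1/√0.8082 = 1.112.
τ_A/τ_B = γ_B/γ_A = 1.112/1.012 = 1.099, so τ_B/τ_A = 0.9100.

τ_B/τ_A = 0.910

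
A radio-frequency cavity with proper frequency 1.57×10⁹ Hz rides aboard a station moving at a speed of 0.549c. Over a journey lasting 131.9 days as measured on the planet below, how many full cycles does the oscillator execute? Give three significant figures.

N = 1.50×10¹⁶

γ = 1/√(1 − 0.549²) = 1/√0.6986 = 1.196
The oscillator's own cycle count is N = f × τ where τ is the proper time aboard the station. τ = Δt/γ = 131.9/1.196 = 110.2 days = 9.525×10⁶ s.
N = 1.57×10⁹ × 9.525×10⁶ = 1.495×10¹⁶.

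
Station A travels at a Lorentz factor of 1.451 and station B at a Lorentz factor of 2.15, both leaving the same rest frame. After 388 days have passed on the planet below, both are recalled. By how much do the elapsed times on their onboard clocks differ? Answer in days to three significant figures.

|τ_A − τ_B| = 86.9 days

A: γ = 1.451; τ_A = 388/1.451 = 267.4 days.
B: γ = 2.15; τ_B = 388/2.150 = 180.5 days.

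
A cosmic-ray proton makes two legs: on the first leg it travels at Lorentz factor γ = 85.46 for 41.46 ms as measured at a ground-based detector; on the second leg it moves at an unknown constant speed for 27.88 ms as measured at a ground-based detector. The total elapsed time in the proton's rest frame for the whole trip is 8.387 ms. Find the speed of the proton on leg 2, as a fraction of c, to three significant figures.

β = 0.959

Leg 1: γ = 85.46; τ_1 = 41.46/85.46 = 0.4851 ms.
Leg 2: speed unknown; τ_2 = 27.88/γ_2.
Total proper time: 0.4851 + τ_2 = 8.387, so τ_2 = 8.387 − 0.4851 = 7.902 ms.
γ_2 = 27.88/7.902 = 3.528; β = √(1 − 1/γ²) = √0.9197.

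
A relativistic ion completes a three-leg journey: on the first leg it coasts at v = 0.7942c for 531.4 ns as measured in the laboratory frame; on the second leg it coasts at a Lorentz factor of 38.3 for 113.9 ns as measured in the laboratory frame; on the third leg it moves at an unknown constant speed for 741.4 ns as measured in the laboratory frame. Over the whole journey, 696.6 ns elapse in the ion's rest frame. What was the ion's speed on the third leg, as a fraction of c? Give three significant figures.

Leg 1: γ = 1/√(1 − 0.7942²) = 1/√0.3692 = 1.646; τ_1 = 531.4/1.646 = 322.9 ns.
Leg 2: γ = 38.3; τ_2 = 113.9/38.30 = 2.974 ns.
Leg 3: speed unknown; τ_3 = 741.4/γ_3.
Total proper time: 322.9 + 2.974 + τ_3 = 696.6, so τ_3 = 696.6 − 325.9 = 370.7 ns.
γ_3 = 741.4/370.7 = 2.000; β = √(1 − 1/γ²) = √0.7500.

β = 0.866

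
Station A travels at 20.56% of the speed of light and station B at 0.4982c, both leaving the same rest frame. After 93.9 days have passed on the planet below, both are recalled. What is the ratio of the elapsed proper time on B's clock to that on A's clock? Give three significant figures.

τ_B/τ_A = 0.886

A: β = 0.2056; γ = 1/√(1 − 0.2056²) = 1/√0.9577 = 1.022. B: γ = 1/√(1 − 0.4982²) = 1/√0.7518 = 1.153.
τ_A/τ_B = γ_B/γ_A = 1.153/1.022 = 1.129, so τ_B/τ_A = 0.8860.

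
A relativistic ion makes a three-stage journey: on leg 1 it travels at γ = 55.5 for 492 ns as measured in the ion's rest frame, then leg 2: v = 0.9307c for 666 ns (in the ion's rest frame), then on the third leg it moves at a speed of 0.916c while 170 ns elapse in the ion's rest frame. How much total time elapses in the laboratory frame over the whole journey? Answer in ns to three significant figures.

Leg 1: γ = 55.5; Δt_1 = 55.50 × 492 = 2.731×10⁴ ns.
Leg 2: γ = 1/√(1 − 0.9307²) = 1/√0.1338 = 2.734; Δt_2 = 2.734 × 666 = 1821 ns.
Leg 3: γ = 1/√(1 − 0.916²) = 1/√0.1609 = 2.493; Δt_3 = 2.493 × 170 = 423.8 ns.
Total: 2.731×10⁴ + 1821 + 423.8 ns.

Δt = 2.96×10⁴ ns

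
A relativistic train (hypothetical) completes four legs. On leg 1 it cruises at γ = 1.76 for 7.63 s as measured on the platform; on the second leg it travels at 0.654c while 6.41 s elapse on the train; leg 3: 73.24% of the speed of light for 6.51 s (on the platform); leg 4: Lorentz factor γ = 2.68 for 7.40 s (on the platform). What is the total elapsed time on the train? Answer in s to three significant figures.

Leg 1: γ = 1.76; τ_1 = 7.63/1.760 = 4.335 s.
Leg 2: 6.41 s is already measured on the train.
Leg 3: β = 0.7324; γ = 1/√(1 − 0.7324²) = 1/√0.4636 = 1.469; τ_3 = 6.51/1.469 = 4.432 s.
Leg 4: γ = 2.68; τ_4 = 7.40/2.680 = 2.761 s.
Total: 4.335 + 6.410 + 4.432 + 2.761 s.

τ = 17.9 s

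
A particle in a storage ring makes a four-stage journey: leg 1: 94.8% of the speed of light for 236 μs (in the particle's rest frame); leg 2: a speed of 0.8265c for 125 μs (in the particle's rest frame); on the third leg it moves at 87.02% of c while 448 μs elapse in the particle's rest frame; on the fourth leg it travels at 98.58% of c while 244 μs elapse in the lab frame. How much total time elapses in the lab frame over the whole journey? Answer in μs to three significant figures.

Leg 1: β = 0.948; γ = 1/√(1 − 0.948²) = 1/√0.1013 = 3.142; Δt_1 = 3.142 × 236 = 741.5 μs.
Leg 2: γ = 1/√(1 − 0.8265²) = 1/√0.3169 = 1.776; Δt_2 = 1.776 × 125 = 222.0 μs.
Leg 3: β = 0.8702; γ = 1/√(1 − 0.8702²) = 1/√0.2428 = 2.030; Δt_3 = 2.030 × 448 = 909.3 μs.
Leg 4: 244 μs is already measured in the lab frame.
Total: 741.5 + 222.0 + 909.3 + 244.0 μs.

Δt = 2120 μs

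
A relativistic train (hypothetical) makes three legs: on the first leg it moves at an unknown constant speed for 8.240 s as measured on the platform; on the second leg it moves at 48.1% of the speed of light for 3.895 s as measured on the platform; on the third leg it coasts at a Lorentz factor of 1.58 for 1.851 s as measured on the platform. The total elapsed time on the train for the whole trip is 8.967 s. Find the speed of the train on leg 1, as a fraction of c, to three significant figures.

β = 0.847

Leg 1: speed unknown; τ_1 = 8.240/γ_1.
Leg 2: β = 0.481; γ = 1/√(1 − 0.481²) = 1/√0.7686 = 1.141; τ_2 = 3.895/1.141 = 3.415 s.
Leg 3: γ = 1.58; τ_3 = 1.851/1.580 = 1.172 s.
Total proper time: τ_1 + 3.415 + 1.172 = 8.967, so τ_1 = 8.967 − 4.586 = 4.381 s.
γ_1 = 8.240/4.381 = 1.881; β = √(1 − 1/γ²) = √0.7174.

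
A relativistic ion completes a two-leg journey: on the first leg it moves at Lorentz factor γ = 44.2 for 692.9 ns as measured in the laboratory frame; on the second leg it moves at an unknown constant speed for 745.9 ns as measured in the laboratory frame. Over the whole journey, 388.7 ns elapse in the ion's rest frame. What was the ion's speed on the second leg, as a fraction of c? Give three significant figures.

Leg 1: γ = 44.2; τ_1 = 692.9/44.20 = 15.68 ns.
Leg 2: speed unknown; τ_2 = 745.9/γ_2.
Total proper time: 15.68 + τ_2 = 388.7, so τ_2 = 388.7 − 15.68 = 373.0 ns.
γ_2 = 745.9/373.0 = 2.000; β = √(1 − 1/γ²) = √0.7499.

β = 0.866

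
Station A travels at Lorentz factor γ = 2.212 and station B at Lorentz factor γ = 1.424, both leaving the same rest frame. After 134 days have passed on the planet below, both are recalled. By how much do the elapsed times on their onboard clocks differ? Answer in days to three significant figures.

|τ_A − τ_B| = 33.5 days

A: γ = 2.212; τ_A = 134/2.212 = 60.58 days.
B: γ = 1.424; τ_B = 134/1.424 = 94.10 days.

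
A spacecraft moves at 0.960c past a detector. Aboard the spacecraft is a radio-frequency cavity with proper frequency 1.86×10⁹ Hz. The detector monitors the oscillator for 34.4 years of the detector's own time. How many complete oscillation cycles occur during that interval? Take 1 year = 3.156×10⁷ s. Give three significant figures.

γ = 1/√(1 − 0.960²) = 25/7 ≈ 3.571
During 34.4 years of lab time, the oscillator's proper time advances by τ = Δt/γ = 34.4/3.571 = 9.632 years = 3.040×10⁸ s.
N = f × τ = 1.86×10⁹ × 3.040×10⁸ = 5.654×10¹⁷.

N = 5.65×10¹⁷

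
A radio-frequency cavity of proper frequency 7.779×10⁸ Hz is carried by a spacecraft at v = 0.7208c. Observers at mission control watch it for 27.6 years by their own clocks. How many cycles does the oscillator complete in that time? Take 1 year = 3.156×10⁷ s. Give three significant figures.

γ = 1/√(1 − 0.7208²) = 1/√0.4804 = 1.443
During 27.6 years of lab time, the oscillator's proper time advances by τ = Δt/γ = 27.6/1.443 = 19.13 years = 6.038×10⁸ s.
N = f × τ = 7.779×10⁸ × 6.038×10⁸ = 4.697×10¹⁷.

N = 4.70×10¹⁷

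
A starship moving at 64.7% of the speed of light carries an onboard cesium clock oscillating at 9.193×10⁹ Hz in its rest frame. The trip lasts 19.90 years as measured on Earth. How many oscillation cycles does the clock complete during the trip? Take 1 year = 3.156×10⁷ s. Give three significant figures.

β = 0.647; γ = 1/√(1 − 0.647²) = 1/√0.5814 = 1.311
The oscillator's own cycle count is N = f × τ where τ is the proper time on the ship. τ = Δt/γ = 19.90/1.311 = 15.17 years = 4.789×10⁸ s.
N = 9.193×10⁹ × 4.789×10⁸ = 4.402×10¹⁸.

N = 4.40×10¹⁸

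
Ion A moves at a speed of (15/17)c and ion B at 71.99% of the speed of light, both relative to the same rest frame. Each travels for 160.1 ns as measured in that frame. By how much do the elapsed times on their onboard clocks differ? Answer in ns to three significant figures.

|τ_A − τ_B| = 35.8 ns

A: γ = 1/√(1 − (15/17)²) = 17/8 = 2.125; τ_A = 160.1/2.125 = 75.34 ns.
B: β = 0.7199; γ = 1/√(1 − 0.7199²) = 1/√0.4817 = 1.441; τ_B = 160.1/1.441 = 111.1 ns.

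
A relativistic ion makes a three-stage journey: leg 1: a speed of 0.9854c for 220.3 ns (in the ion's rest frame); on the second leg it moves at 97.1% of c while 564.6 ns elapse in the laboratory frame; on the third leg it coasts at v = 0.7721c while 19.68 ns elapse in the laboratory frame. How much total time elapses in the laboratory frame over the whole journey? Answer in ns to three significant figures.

Leg 1: γ = 1/√(1 − 0.9854²) = 1/√0.02899 = 5.874; Δt_1 = 5.874 × 220.3 = 1294 ns.
Leg 2: 564.6 ns is already measured in the laboratory frame.
Leg 3: 19.68 ns is already measured in the laboratory frame.
Total: 1294 + 564.6 + 19.68 ns.

Δt = 1880 ns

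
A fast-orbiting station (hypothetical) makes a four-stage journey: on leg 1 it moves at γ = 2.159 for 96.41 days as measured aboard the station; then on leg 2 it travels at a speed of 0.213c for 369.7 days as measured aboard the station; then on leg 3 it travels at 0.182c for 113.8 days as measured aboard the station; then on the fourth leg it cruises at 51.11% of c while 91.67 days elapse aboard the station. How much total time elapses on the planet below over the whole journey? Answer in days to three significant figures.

Δt = 809 days

Leg 1: γ = 2.159; Δt_1 = 2.159 × 96.41 = 208.1 days.
Leg 2: γ = 1/√(1 − 0.213²) = 1/√0.9546 = 1.023; Δt_2 = 1.023 × 369.7 = 378.4 days.
Leg 3: γ = 1/√(1 − 0.182²) = 1/√0.9669 = 1.017; Δt_3 = 1.017 × 113.8 = 115.7 days.
Leg 4: β = 0.5111; γ = 1/√(1 − 0.5111²) = 1/√0.7388 = 1.163; Δt_4 = 1.163 × 91.67 = 106.7 days.
Total: 208.1 + 378.4 + 115.7 + 106.7 days.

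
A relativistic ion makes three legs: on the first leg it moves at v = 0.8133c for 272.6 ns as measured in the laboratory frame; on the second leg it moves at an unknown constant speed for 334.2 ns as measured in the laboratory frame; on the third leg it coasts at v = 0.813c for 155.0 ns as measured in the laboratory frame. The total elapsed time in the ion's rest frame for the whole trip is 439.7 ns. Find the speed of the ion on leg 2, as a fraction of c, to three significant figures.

Leg 1: γ = 1/√(1 − 0.8133²) = 1/√0.3385 = 1.719; τ_1 = 272.6/1.719 = 158.6 ns.
Leg 2: speed unknown; τ_2 = 334.2/γ_2.
Leg 3: γ = 1/√(1 − 0.813²) = 1/√0.3390 = 1.717; τ_3 = 155.0/1.717 = 90.25 ns.
Total proper time: 158.6 + τ_2 + 90.25 = 439.7, so τ_2 = 439.7 − 248.9 = 190.8 ns.
γ_2 = 334.2/190.8 = 1.751; β = √(1 − 1/γ²) = √0.6739.

β = 0.821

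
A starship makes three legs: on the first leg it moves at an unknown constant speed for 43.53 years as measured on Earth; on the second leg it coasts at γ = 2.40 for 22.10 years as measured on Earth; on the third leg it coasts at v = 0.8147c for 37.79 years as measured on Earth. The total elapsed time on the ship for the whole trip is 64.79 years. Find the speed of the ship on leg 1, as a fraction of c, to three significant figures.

β = 0.634

Leg 1: speed unknown; τ_1 = 43.53/γ_1.
Leg 2: γ = 2.40; τ_2 = 22.10/2.400 = 9.208 years.
Leg 3: γ = 1/√(1 − 0.8147²) = 1/√0.3363 = 1.724; τ_3 = 37.79/1.724 = 21.91 years.
Total proper time: τ_1 + 9.208 + 21.91 = 64.79, so τ_1 = 64.79 − 31.12 = 33.67 years.
γ_1 = 43.53/33.67 = 1.293; β = √(1 − 1/γ²) = √0.4018.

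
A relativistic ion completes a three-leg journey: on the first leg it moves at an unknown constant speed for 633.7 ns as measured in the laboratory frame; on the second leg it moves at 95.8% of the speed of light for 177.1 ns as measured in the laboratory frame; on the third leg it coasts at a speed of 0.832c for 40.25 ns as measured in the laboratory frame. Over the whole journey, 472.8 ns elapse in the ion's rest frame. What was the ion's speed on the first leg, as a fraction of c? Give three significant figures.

Leg 1: speed unknown; τ_1 = 633.7/γ_1.
Leg 2: β = 0.958; γ = 1/√(1 − 0.958²) = 1/√0.08224 = 3.487; τ_2 = 177.1/3.487 = 50.79 ns.
Leg 3: γ = 1/√(1 − 0.832²) = 1/√0.3078 = 1.803; τ_3 = 40.25/1.803 = 22.33 ns.
Total proper time: τ_1 + 50.79 + 22.33 = 472.8, so τ_1 = 472.8 − 73.12 = 399.7 ns.
γ_1 = 633.7/399.7 = 1.586; β = √(1 − 1/γ²) = √0.6022.

β = 0.776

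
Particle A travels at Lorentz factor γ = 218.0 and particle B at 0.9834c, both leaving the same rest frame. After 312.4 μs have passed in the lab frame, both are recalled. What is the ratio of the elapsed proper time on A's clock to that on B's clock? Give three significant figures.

A: γ = 218.0. B: γ = 1/√(1 − 0.9834²) = 1/√0.03292 = 5.511.
τ_A/τ_B = γ_B/γ_A = 5.511/218.0 = 0.02528, so τ_A/τ_B = 0.02528.

τ_A/τ_B = 0.0253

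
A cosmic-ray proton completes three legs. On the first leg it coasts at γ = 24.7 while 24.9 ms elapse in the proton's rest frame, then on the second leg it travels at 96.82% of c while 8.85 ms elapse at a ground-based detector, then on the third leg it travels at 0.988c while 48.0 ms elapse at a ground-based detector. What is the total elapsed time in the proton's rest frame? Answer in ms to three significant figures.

τ = 34.5 ms

Leg 1: 24.9 ms is already measured in the proton's rest frame.
Leg 2: β = 0.9682; γ = 1/√(1 − 0.9682²) = 1/√0.06259 = 3.997; τ_2 = 8.85/3.997 = 2.214 ms.
Leg 3: γ = 1/√(1 − 0.988²) = 1/√0.02386 = 6.474; τ_3 = 48.0/6.474 = 7.414 ms.
Total: 24.90 + 2.214 + 7.414 ms.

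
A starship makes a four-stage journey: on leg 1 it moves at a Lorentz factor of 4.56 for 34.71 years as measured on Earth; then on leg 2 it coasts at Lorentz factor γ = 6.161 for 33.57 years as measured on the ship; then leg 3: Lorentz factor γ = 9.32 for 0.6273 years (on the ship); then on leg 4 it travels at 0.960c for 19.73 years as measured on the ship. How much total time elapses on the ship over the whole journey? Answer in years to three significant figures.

τ = 61.5 years

Leg 1: γ = 4.56; τ_1 = 34.71/4.560 = 7.612 years.
Leg 2: 33.57 years is already measured on the ship.
Leg 3: 0.6273 years is already measured on the ship.
Leg 4: 19.73 years is already measured on the ship.
Total: 7.612 + 33.57 + 0.6273 + 19.73 years.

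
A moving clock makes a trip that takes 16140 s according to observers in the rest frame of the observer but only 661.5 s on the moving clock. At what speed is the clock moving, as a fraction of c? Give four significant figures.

v = 0.9992c

The proper time is measured on the moving clock (both events occur at the clock's location); Δt is measured in the rest frame of the observer. γ = Δt/τ = 16140/661.5 = 24.40.
β = √(1 − 1/γ²) = √(1 − 0.001680) = √0.9983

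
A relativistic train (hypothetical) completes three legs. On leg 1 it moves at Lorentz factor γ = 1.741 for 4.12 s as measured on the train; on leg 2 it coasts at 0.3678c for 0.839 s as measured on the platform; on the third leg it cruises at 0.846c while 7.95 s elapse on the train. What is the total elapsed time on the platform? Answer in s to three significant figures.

Δt = 22.9 s

Leg 1: γ = 1.741; Δt_1 = 1.741 × 4.12 = 7.173 s.
Leg 2: 0.839 s is already measured on the platform.
Leg 3: γ = 1/√(1 − 0.846²) = 1/√0.2843 = 1.876; Δt_3 = 1.876 × 7.95 = 14.91 s.
Total: 7.173 + 0.8390 + 14.91 s.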